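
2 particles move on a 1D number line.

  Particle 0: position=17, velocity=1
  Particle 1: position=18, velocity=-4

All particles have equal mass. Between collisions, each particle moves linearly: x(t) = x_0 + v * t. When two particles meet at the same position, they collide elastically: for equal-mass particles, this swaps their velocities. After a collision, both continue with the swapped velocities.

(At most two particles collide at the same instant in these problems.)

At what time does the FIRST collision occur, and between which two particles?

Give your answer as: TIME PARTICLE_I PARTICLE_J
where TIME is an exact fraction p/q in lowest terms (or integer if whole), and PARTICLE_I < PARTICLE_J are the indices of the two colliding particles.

Answer: 1/5 0 1

Derivation:
Pair (0,1): pos 17,18 vel 1,-4 -> gap=1, closing at 5/unit, collide at t=1/5
Earliest collision: t=1/5 between 0 and 1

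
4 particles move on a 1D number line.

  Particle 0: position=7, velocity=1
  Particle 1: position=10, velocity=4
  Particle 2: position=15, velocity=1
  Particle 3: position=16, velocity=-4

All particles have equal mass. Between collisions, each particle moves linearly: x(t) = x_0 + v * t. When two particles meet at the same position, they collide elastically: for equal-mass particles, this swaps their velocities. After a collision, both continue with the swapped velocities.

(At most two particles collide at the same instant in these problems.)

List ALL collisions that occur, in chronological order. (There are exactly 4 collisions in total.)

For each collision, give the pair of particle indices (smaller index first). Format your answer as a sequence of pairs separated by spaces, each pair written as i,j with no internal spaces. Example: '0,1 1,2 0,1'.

Answer: 2,3 1,2 2,3 0,1

Derivation:
Collision at t=1/5: particles 2 and 3 swap velocities; positions: p0=36/5 p1=54/5 p2=76/5 p3=76/5; velocities now: v0=1 v1=4 v2=-4 v3=1
Collision at t=3/4: particles 1 and 2 swap velocities; positions: p0=31/4 p1=13 p2=13 p3=63/4; velocities now: v0=1 v1=-4 v2=4 v3=1
Collision at t=5/3: particles 2 and 3 swap velocities; positions: p0=26/3 p1=28/3 p2=50/3 p3=50/3; velocities now: v0=1 v1=-4 v2=1 v3=4
Collision at t=9/5: particles 0 and 1 swap velocities; positions: p0=44/5 p1=44/5 p2=84/5 p3=86/5; velocities now: v0=-4 v1=1 v2=1 v3=4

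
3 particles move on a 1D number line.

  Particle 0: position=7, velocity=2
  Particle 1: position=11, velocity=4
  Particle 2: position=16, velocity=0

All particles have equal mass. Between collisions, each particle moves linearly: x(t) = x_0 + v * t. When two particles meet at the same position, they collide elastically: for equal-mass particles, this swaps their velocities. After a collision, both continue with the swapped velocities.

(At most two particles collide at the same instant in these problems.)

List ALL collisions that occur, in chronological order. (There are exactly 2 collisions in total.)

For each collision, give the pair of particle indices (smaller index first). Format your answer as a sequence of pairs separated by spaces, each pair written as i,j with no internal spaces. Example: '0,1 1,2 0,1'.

Answer: 1,2 0,1

Derivation:
Collision at t=5/4: particles 1 and 2 swap velocities; positions: p0=19/2 p1=16 p2=16; velocities now: v0=2 v1=0 v2=4
Collision at t=9/2: particles 0 and 1 swap velocities; positions: p0=16 p1=16 p2=29; velocities now: v0=0 v1=2 v2=4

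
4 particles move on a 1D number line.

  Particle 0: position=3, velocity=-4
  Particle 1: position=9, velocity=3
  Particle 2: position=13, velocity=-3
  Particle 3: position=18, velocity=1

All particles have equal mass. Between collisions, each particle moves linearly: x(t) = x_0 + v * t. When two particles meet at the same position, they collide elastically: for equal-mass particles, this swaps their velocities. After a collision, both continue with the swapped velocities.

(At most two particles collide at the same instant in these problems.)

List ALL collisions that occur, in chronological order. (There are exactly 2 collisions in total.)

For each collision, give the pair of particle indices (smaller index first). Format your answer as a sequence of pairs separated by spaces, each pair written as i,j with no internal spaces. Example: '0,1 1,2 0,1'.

Collision at t=2/3: particles 1 and 2 swap velocities; positions: p0=1/3 p1=11 p2=11 p3=56/3; velocities now: v0=-4 v1=-3 v2=3 v3=1
Collision at t=9/2: particles 2 and 3 swap velocities; positions: p0=-15 p1=-1/2 p2=45/2 p3=45/2; velocities now: v0=-4 v1=-3 v2=1 v3=3

Answer: 1,2 2,3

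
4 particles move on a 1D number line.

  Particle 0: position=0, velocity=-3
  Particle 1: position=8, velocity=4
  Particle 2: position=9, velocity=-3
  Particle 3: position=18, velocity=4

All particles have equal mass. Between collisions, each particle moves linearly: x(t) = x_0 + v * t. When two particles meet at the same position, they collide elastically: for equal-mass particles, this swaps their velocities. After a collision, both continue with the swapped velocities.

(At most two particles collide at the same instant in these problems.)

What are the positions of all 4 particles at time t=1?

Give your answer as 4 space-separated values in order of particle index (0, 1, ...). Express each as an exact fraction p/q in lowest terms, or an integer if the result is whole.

Collision at t=1/7: particles 1 and 2 swap velocities; positions: p0=-3/7 p1=60/7 p2=60/7 p3=130/7; velocities now: v0=-3 v1=-3 v2=4 v3=4
Advance to t=1 (no further collisions before then); velocities: v0=-3 v1=-3 v2=4 v3=4; positions = -3 6 12 22

Answer: -3 6 12 22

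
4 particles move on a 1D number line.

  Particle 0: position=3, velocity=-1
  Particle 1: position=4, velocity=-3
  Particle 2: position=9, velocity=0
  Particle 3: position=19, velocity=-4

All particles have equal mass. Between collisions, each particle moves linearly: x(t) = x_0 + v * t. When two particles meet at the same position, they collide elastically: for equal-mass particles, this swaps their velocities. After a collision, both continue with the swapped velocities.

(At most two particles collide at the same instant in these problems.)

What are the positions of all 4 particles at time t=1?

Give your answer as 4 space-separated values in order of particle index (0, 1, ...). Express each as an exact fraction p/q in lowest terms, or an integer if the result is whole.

Answer: 1 2 9 15

Derivation:
Collision at t=1/2: particles 0 and 1 swap velocities; positions: p0=5/2 p1=5/2 p2=9 p3=17; velocities now: v0=-3 v1=-1 v2=0 v3=-4
Advance to t=1 (no further collisions before then); velocities: v0=-3 v1=-1 v2=0 v3=-4; positions = 1 2 9 15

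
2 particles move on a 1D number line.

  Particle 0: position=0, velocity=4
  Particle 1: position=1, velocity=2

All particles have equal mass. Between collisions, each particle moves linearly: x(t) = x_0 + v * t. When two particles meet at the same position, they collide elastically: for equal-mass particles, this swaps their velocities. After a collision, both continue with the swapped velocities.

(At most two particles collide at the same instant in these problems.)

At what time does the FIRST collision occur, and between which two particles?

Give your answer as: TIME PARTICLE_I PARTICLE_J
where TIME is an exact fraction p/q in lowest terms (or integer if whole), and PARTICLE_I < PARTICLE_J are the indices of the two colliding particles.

Answer: 1/2 0 1

Derivation:
Pair (0,1): pos 0,1 vel 4,2 -> gap=1, closing at 2/unit, collide at t=1/2
Earliest collision: t=1/2 between 0 and 1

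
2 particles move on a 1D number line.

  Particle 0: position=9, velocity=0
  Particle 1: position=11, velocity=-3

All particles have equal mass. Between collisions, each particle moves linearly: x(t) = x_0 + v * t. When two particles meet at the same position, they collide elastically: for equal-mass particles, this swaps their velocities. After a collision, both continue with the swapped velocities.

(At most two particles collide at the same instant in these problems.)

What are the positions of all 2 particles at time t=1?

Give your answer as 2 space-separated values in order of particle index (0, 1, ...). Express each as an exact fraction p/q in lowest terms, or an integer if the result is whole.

Answer: 8 9

Derivation:
Collision at t=2/3: particles 0 and 1 swap velocities; positions: p0=9 p1=9; velocities now: v0=-3 v1=0
Advance to t=1 (no further collisions before then); velocities: v0=-3 v1=0; positions = 8 9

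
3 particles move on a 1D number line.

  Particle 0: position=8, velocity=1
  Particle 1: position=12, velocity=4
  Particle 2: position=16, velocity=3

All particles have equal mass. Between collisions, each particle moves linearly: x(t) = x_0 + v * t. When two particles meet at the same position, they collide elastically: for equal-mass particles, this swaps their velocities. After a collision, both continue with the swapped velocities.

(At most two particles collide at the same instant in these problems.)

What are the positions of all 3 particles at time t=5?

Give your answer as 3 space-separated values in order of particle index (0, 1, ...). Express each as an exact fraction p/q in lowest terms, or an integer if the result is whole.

Collision at t=4: particles 1 and 2 swap velocities; positions: p0=12 p1=28 p2=28; velocities now: v0=1 v1=3 v2=4
Advance to t=5 (no further collisions before then); velocities: v0=1 v1=3 v2=4; positions = 13 31 32

Answer: 13 31 32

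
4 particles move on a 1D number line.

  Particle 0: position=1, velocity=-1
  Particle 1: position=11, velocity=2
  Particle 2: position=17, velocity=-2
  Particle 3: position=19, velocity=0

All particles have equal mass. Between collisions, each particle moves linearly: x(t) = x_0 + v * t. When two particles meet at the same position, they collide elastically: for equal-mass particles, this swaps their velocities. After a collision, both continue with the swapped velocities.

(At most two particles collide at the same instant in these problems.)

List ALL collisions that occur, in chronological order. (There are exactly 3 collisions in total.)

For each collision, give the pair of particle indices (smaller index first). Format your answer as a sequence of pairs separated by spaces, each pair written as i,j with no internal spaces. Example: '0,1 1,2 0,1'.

Collision at t=3/2: particles 1 and 2 swap velocities; positions: p0=-1/2 p1=14 p2=14 p3=19; velocities now: v0=-1 v1=-2 v2=2 v3=0
Collision at t=4: particles 2 and 3 swap velocities; positions: p0=-3 p1=9 p2=19 p3=19; velocities now: v0=-1 v1=-2 v2=0 v3=2
Collision at t=16: particles 0 and 1 swap velocities; positions: p0=-15 p1=-15 p2=19 p3=43; velocities now: v0=-2 v1=-1 v2=0 v3=2

Answer: 1,2 2,3 0,1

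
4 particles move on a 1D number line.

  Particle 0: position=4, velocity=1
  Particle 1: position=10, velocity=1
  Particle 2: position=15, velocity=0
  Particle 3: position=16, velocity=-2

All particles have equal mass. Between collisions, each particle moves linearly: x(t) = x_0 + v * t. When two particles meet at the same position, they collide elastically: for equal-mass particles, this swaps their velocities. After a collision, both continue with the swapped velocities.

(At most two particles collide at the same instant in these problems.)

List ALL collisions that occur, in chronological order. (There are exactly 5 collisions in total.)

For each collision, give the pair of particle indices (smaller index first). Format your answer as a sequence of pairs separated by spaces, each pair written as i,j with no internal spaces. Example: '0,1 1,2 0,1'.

Collision at t=1/2: particles 2 and 3 swap velocities; positions: p0=9/2 p1=21/2 p2=15 p3=15; velocities now: v0=1 v1=1 v2=-2 v3=0
Collision at t=2: particles 1 and 2 swap velocities; positions: p0=6 p1=12 p2=12 p3=15; velocities now: v0=1 v1=-2 v2=1 v3=0
Collision at t=4: particles 0 and 1 swap velocities; positions: p0=8 p1=8 p2=14 p3=15; velocities now: v0=-2 v1=1 v2=1 v3=0
Collision at t=5: particles 2 and 3 swap velocities; positions: p0=6 p1=9 p2=15 p3=15; velocities now: v0=-2 v1=1 v2=0 v3=1
Collision at t=11: particles 1 and 2 swap velocities; positions: p0=-6 p1=15 p2=15 p3=21; velocities now: v0=-2 v1=0 v2=1 v3=1

Answer: 2,3 1,2 0,1 2,3 1,2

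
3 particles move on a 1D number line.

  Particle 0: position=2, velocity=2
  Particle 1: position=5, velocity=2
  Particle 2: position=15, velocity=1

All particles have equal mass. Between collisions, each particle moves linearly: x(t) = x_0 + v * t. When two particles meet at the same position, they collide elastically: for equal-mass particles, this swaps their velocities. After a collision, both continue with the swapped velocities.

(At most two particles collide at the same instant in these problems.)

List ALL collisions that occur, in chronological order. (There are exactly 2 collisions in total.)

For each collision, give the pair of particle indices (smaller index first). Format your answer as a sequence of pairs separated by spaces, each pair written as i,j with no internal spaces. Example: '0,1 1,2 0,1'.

Collision at t=10: particles 1 and 2 swap velocities; positions: p0=22 p1=25 p2=25; velocities now: v0=2 v1=1 v2=2
Collision at t=13: particles 0 and 1 swap velocities; positions: p0=28 p1=28 p2=31; velocities now: v0=1 v1=2 v2=2

Answer: 1,2 0,1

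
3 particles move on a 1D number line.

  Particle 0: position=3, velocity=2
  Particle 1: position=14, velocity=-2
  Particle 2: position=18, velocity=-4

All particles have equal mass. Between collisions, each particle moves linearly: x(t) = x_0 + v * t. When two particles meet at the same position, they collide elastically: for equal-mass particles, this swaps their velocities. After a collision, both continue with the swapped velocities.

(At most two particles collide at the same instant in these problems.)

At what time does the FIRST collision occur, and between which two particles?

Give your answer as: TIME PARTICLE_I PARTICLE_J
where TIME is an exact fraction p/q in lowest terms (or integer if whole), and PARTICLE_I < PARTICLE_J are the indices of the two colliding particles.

Answer: 2 1 2

Derivation:
Pair (0,1): pos 3,14 vel 2,-2 -> gap=11, closing at 4/unit, collide at t=11/4
Pair (1,2): pos 14,18 vel -2,-4 -> gap=4, closing at 2/unit, collide at t=2
Earliest collision: t=2 between 1 and 2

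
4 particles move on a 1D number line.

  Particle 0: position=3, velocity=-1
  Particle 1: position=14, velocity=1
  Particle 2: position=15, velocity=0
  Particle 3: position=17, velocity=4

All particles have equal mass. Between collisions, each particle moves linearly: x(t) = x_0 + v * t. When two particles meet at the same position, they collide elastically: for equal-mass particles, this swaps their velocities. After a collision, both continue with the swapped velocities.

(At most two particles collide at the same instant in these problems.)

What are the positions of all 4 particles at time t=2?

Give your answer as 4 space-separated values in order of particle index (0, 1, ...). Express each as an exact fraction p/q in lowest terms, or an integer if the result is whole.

Collision at t=1: particles 1 and 2 swap velocities; positions: p0=2 p1=15 p2=15 p3=21; velocities now: v0=-1 v1=0 v2=1 v3=4
Advance to t=2 (no further collisions before then); velocities: v0=-1 v1=0 v2=1 v3=4; positions = 1 15 16 25

Answer: 1 15 16 25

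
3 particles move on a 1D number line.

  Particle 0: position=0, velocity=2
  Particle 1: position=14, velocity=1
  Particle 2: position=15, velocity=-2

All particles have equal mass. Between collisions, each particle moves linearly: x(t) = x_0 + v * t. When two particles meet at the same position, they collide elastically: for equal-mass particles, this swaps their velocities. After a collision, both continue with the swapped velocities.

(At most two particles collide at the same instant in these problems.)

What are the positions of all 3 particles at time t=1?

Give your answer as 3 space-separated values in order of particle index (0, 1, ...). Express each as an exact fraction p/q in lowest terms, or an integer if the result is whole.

Collision at t=1/3: particles 1 and 2 swap velocities; positions: p0=2/3 p1=43/3 p2=43/3; velocities now: v0=2 v1=-2 v2=1
Advance to t=1 (no further collisions before then); velocities: v0=2 v1=-2 v2=1; positions = 2 13 15

Answer: 2 13 15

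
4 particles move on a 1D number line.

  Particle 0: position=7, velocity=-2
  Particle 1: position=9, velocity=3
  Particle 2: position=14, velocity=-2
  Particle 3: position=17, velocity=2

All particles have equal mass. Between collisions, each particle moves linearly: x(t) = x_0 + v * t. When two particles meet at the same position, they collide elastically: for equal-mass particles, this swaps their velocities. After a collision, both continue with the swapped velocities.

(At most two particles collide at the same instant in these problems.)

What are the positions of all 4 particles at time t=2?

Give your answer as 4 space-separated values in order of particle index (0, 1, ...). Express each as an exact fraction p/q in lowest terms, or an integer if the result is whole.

Collision at t=1: particles 1 and 2 swap velocities; positions: p0=5 p1=12 p2=12 p3=19; velocities now: v0=-2 v1=-2 v2=3 v3=2
Advance to t=2 (no further collisions before then); velocities: v0=-2 v1=-2 v2=3 v3=2; positions = 3 10 15 21

Answer: 3 10 15 21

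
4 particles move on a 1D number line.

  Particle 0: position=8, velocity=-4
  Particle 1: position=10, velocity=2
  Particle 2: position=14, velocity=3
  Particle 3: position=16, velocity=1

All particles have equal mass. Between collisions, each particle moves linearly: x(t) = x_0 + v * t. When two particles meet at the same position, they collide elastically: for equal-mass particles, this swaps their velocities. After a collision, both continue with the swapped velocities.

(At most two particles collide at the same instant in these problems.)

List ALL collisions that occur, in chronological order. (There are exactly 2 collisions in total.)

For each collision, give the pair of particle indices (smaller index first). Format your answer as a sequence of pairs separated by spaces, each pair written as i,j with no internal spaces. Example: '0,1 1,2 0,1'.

Answer: 2,3 1,2

Derivation:
Collision at t=1: particles 2 and 3 swap velocities; positions: p0=4 p1=12 p2=17 p3=17; velocities now: v0=-4 v1=2 v2=1 v3=3
Collision at t=6: particles 1 and 2 swap velocities; positions: p0=-16 p1=22 p2=22 p3=32; velocities now: v0=-4 v1=1 v2=2 v3=3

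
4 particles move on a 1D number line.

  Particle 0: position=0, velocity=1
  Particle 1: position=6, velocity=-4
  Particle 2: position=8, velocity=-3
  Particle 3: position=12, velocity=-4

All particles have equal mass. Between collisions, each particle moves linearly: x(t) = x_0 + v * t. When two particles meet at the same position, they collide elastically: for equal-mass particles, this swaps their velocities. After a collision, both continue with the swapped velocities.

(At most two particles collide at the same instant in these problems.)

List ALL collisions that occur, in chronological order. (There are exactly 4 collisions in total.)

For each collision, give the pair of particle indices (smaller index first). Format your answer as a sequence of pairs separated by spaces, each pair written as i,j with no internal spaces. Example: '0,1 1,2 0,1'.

Answer: 0,1 1,2 2,3 1,2

Derivation:
Collision at t=6/5: particles 0 and 1 swap velocities; positions: p0=6/5 p1=6/5 p2=22/5 p3=36/5; velocities now: v0=-4 v1=1 v2=-3 v3=-4
Collision at t=2: particles 1 and 2 swap velocities; positions: p0=-2 p1=2 p2=2 p3=4; velocities now: v0=-4 v1=-3 v2=1 v3=-4
Collision at t=12/5: particles 2 and 3 swap velocities; positions: p0=-18/5 p1=4/5 p2=12/5 p3=12/5; velocities now: v0=-4 v1=-3 v2=-4 v3=1
Collision at t=4: particles 1 and 2 swap velocities; positions: p0=-10 p1=-4 p2=-4 p3=4; velocities now: v0=-4 v1=-4 v2=-3 v3=1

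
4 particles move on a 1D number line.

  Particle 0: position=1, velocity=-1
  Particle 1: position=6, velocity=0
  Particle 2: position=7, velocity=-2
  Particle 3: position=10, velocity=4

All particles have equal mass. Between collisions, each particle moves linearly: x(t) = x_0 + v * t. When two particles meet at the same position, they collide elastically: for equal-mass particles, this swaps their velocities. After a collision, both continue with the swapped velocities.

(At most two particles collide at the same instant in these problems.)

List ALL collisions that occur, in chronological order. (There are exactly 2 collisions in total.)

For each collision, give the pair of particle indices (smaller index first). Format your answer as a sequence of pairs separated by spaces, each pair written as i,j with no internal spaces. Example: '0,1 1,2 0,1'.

Collision at t=1/2: particles 1 and 2 swap velocities; positions: p0=1/2 p1=6 p2=6 p3=12; velocities now: v0=-1 v1=-2 v2=0 v3=4
Collision at t=6: particles 0 and 1 swap velocities; positions: p0=-5 p1=-5 p2=6 p3=34; velocities now: v0=-2 v1=-1 v2=0 v3=4

Answer: 1,2 0,1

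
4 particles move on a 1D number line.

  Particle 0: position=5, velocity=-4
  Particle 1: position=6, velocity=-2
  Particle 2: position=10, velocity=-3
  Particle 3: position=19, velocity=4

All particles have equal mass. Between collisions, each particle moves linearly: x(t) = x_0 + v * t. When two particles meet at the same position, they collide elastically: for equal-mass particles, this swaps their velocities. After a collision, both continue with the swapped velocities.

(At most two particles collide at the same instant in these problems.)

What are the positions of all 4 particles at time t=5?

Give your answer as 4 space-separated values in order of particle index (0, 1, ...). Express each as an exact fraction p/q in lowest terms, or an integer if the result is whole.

Answer: -15 -5 -4 39

Derivation:
Collision at t=4: particles 1 and 2 swap velocities; positions: p0=-11 p1=-2 p2=-2 p3=35; velocities now: v0=-4 v1=-3 v2=-2 v3=4
Advance to t=5 (no further collisions before then); velocities: v0=-4 v1=-3 v2=-2 v3=4; positions = -15 -5 -4 39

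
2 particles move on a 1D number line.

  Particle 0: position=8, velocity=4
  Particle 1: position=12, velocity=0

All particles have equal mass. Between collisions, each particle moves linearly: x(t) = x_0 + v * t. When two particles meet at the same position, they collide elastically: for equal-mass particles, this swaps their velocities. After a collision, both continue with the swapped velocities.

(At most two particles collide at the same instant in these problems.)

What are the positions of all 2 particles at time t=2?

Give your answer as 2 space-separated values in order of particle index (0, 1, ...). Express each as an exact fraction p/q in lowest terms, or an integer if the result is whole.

Collision at t=1: particles 0 and 1 swap velocities; positions: p0=12 p1=12; velocities now: v0=0 v1=4
Advance to t=2 (no further collisions before then); velocities: v0=0 v1=4; positions = 12 16

Answer: 12 16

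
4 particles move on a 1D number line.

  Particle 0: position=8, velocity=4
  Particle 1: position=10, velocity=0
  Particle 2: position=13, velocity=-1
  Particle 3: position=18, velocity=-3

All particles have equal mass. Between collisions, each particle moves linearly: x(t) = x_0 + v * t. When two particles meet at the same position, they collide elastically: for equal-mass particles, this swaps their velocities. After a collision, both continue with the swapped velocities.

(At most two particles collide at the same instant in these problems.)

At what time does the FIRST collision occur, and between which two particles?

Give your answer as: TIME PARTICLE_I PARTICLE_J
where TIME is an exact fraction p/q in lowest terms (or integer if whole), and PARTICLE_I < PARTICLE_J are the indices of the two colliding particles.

Answer: 1/2 0 1

Derivation:
Pair (0,1): pos 8,10 vel 4,0 -> gap=2, closing at 4/unit, collide at t=1/2
Pair (1,2): pos 10,13 vel 0,-1 -> gap=3, closing at 1/unit, collide at t=3
Pair (2,3): pos 13,18 vel -1,-3 -> gap=5, closing at 2/unit, collide at t=5/2
Earliest collision: t=1/2 between 0 and 1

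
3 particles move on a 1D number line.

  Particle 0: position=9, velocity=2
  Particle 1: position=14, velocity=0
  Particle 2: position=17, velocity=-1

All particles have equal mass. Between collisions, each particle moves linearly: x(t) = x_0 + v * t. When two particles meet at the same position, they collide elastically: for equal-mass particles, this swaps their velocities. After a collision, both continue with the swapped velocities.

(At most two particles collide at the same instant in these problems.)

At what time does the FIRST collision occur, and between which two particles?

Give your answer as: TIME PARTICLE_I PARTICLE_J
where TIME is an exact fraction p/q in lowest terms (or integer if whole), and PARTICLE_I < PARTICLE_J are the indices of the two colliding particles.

Answer: 5/2 0 1

Derivation:
Pair (0,1): pos 9,14 vel 2,0 -> gap=5, closing at 2/unit, collide at t=5/2
Pair (1,2): pos 14,17 vel 0,-1 -> gap=3, closing at 1/unit, collide at t=3
Earliest collision: t=5/2 between 0 and 1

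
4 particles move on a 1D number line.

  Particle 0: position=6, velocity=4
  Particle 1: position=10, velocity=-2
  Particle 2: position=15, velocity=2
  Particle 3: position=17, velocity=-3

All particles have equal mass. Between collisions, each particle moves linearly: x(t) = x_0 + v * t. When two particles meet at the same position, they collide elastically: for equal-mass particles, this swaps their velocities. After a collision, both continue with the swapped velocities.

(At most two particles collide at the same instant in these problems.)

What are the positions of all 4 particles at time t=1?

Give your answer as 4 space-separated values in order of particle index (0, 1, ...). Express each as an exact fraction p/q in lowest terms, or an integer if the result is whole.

Collision at t=2/5: particles 2 and 3 swap velocities; positions: p0=38/5 p1=46/5 p2=79/5 p3=79/5; velocities now: v0=4 v1=-2 v2=-3 v3=2
Collision at t=2/3: particles 0 and 1 swap velocities; positions: p0=26/3 p1=26/3 p2=15 p3=49/3; velocities now: v0=-2 v1=4 v2=-3 v3=2
Advance to t=1 (no further collisions before then); velocities: v0=-2 v1=4 v2=-3 v3=2; positions = 8 10 14 17

Answer: 8 10 14 17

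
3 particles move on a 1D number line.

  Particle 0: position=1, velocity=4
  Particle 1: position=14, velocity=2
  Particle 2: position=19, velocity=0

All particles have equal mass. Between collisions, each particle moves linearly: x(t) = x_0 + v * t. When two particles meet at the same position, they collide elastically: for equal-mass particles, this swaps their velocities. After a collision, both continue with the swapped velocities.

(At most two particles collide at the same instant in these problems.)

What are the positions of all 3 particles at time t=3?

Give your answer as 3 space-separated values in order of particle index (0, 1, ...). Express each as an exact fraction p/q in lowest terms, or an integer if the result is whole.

Answer: 13 19 20

Derivation:
Collision at t=5/2: particles 1 and 2 swap velocities; positions: p0=11 p1=19 p2=19; velocities now: v0=4 v1=0 v2=2
Advance to t=3 (no further collisions before then); velocities: v0=4 v1=0 v2=2; positions = 13 19 20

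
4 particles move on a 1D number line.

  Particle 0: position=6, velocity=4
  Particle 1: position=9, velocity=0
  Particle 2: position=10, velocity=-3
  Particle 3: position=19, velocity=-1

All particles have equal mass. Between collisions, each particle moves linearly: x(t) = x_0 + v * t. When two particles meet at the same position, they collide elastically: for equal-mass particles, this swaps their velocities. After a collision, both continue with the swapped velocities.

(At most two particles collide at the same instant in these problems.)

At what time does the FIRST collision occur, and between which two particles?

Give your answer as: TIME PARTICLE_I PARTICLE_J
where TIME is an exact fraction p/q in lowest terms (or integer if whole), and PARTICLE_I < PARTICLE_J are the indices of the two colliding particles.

Answer: 1/3 1 2

Derivation:
Pair (0,1): pos 6,9 vel 4,0 -> gap=3, closing at 4/unit, collide at t=3/4
Pair (1,2): pos 9,10 vel 0,-3 -> gap=1, closing at 3/unit, collide at t=1/3
Pair (2,3): pos 10,19 vel -3,-1 -> not approaching (rel speed -2 <= 0)
Earliest collision: t=1/3 between 1 and 2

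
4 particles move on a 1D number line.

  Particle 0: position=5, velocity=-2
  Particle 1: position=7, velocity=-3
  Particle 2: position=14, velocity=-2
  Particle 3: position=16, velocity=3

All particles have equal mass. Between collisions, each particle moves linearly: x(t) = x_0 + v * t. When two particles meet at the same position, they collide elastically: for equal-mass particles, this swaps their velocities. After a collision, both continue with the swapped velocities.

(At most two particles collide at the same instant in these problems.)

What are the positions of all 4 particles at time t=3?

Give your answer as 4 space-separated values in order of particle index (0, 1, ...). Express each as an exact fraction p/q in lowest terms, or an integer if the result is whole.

Answer: -2 -1 8 25

Derivation:
Collision at t=2: particles 0 and 1 swap velocities; positions: p0=1 p1=1 p2=10 p3=22; velocities now: v0=-3 v1=-2 v2=-2 v3=3
Advance to t=3 (no further collisions before then); velocities: v0=-3 v1=-2 v2=-2 v3=3; positions = -2 -1 8 25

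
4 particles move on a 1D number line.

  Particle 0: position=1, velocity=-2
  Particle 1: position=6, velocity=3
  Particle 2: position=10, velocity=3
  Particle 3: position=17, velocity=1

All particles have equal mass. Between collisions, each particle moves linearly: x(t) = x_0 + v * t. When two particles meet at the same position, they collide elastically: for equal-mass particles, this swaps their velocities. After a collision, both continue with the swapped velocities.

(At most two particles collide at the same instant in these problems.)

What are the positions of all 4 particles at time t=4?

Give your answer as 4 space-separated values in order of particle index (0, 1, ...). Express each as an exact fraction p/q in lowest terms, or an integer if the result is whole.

Answer: -7 18 21 22

Derivation:
Collision at t=7/2: particles 2 and 3 swap velocities; positions: p0=-6 p1=33/2 p2=41/2 p3=41/2; velocities now: v0=-2 v1=3 v2=1 v3=3
Advance to t=4 (no further collisions before then); velocities: v0=-2 v1=3 v2=1 v3=3; positions = -7 18 21 22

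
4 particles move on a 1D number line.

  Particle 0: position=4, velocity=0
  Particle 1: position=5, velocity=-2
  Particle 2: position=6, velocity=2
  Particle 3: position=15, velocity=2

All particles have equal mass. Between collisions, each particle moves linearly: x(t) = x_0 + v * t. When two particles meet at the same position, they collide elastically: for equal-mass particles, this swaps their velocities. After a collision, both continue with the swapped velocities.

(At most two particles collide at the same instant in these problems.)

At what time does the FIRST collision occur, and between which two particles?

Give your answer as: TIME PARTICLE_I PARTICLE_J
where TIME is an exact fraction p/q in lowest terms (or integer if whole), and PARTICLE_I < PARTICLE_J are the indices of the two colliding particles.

Pair (0,1): pos 4,5 vel 0,-2 -> gap=1, closing at 2/unit, collide at t=1/2
Pair (1,2): pos 5,6 vel -2,2 -> not approaching (rel speed -4 <= 0)
Pair (2,3): pos 6,15 vel 2,2 -> not approaching (rel speed 0 <= 0)
Earliest collision: t=1/2 between 0 and 1

Answer: 1/2 0 1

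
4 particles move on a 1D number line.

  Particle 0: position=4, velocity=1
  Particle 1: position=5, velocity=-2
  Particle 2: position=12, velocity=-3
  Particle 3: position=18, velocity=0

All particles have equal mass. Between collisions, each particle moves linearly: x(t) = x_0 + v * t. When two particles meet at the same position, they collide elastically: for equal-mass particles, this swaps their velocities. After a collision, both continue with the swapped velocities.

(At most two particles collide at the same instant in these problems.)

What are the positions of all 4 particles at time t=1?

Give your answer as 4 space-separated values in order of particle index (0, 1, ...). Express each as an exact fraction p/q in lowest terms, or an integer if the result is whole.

Answer: 3 5 9 18

Derivation:
Collision at t=1/3: particles 0 and 1 swap velocities; positions: p0=13/3 p1=13/3 p2=11 p3=18; velocities now: v0=-2 v1=1 v2=-3 v3=0
Advance to t=1 (no further collisions before then); velocities: v0=-2 v1=1 v2=-3 v3=0; positions = 3 5 9 18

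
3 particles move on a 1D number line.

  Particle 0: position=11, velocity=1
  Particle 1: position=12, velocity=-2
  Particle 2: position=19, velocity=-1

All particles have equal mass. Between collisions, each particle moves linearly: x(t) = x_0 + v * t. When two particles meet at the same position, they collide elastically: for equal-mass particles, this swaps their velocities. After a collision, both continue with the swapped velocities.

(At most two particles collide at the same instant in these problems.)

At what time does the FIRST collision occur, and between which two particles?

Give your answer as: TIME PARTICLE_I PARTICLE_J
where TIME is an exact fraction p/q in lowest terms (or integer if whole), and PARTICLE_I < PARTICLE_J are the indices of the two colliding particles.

Pair (0,1): pos 11,12 vel 1,-2 -> gap=1, closing at 3/unit, collide at t=1/3
Pair (1,2): pos 12,19 vel -2,-1 -> not approaching (rel speed -1 <= 0)
Earliest collision: t=1/3 between 0 and 1

Answer: 1/3 0 1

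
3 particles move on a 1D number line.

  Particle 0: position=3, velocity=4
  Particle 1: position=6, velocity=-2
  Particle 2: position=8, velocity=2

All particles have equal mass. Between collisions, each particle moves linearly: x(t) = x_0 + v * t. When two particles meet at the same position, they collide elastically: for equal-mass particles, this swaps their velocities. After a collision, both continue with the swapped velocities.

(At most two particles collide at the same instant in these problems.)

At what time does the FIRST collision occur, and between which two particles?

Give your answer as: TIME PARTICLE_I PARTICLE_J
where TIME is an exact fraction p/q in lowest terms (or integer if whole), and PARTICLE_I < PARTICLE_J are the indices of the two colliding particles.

Pair (0,1): pos 3,6 vel 4,-2 -> gap=3, closing at 6/unit, collide at t=1/2
Pair (1,2): pos 6,8 vel -2,2 -> not approaching (rel speed -4 <= 0)
Earliest collision: t=1/2 between 0 and 1

Answer: 1/2 0 1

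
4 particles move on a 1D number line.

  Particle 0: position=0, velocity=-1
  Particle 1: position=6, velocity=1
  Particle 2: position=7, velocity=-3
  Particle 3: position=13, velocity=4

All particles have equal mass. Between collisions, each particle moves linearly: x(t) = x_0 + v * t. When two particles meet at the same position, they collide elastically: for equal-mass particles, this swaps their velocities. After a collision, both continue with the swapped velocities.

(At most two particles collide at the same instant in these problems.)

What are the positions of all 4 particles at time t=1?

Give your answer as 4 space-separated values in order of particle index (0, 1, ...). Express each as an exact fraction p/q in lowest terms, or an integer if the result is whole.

Collision at t=1/4: particles 1 and 2 swap velocities; positions: p0=-1/4 p1=25/4 p2=25/4 p3=14; velocities now: v0=-1 v1=-3 v2=1 v3=4
Advance to t=1 (no further collisions before then); velocities: v0=-1 v1=-3 v2=1 v3=4; positions = -1 4 7 17

Answer: -1 4 7 17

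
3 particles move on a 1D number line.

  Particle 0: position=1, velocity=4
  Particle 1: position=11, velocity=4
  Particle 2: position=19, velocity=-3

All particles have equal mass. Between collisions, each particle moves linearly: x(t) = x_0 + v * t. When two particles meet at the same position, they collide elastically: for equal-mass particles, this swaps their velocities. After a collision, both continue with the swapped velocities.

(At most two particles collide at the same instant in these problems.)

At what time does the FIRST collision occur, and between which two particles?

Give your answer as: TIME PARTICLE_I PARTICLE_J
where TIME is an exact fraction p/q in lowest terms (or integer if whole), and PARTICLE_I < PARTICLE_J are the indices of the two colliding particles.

Pair (0,1): pos 1,11 vel 4,4 -> not approaching (rel speed 0 <= 0)
Pair (1,2): pos 11,19 vel 4,-3 -> gap=8, closing at 7/unit, collide at t=8/7
Earliest collision: t=8/7 between 1 and 2

Answer: 8/7 1 2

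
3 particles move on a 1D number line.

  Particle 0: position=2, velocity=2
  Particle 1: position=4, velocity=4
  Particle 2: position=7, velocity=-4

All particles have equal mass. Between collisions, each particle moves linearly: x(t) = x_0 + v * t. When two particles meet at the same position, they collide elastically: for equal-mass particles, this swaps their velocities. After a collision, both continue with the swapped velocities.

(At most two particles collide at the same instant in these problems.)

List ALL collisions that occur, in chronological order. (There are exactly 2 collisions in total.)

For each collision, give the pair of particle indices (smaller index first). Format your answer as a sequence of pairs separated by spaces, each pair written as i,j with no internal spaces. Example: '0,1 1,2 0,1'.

Collision at t=3/8: particles 1 and 2 swap velocities; positions: p0=11/4 p1=11/2 p2=11/2; velocities now: v0=2 v1=-4 v2=4
Collision at t=5/6: particles 0 and 1 swap velocities; positions: p0=11/3 p1=11/3 p2=22/3; velocities now: v0=-4 v1=2 v2=4

Answer: 1,2 0,1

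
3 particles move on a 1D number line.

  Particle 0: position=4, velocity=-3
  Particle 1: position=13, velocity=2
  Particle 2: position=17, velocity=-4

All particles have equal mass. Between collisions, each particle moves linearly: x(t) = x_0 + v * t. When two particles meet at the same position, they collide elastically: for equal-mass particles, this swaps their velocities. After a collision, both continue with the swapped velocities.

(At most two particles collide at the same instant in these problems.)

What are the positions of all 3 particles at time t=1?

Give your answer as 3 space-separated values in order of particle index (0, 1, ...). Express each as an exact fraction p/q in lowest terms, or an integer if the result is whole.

Collision at t=2/3: particles 1 and 2 swap velocities; positions: p0=2 p1=43/3 p2=43/3; velocities now: v0=-3 v1=-4 v2=2
Advance to t=1 (no further collisions before then); velocities: v0=-3 v1=-4 v2=2; positions = 1 13 15

Answer: 1 13 15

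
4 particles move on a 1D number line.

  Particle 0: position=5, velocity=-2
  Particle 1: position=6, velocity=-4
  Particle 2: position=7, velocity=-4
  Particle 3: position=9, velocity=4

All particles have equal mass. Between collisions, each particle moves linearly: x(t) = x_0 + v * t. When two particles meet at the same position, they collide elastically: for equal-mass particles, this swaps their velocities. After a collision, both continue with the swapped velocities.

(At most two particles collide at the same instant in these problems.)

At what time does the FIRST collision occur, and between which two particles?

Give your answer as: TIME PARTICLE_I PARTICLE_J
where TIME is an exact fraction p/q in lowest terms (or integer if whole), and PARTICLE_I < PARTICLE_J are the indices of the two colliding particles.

Answer: 1/2 0 1

Derivation:
Pair (0,1): pos 5,6 vel -2,-4 -> gap=1, closing at 2/unit, collide at t=1/2
Pair (1,2): pos 6,7 vel -4,-4 -> not approaching (rel speed 0 <= 0)
Pair (2,3): pos 7,9 vel -4,4 -> not approaching (rel speed -8 <= 0)
Earliest collision: t=1/2 between 0 and 1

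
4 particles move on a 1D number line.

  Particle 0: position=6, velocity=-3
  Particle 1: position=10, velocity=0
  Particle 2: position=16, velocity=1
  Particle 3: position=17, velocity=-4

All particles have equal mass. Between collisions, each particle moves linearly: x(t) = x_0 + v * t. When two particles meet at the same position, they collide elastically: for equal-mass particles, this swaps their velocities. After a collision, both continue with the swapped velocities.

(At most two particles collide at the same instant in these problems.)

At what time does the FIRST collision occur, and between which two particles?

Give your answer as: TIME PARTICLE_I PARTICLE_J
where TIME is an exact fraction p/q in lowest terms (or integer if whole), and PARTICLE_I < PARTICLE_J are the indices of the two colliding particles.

Answer: 1/5 2 3

Derivation:
Pair (0,1): pos 6,10 vel -3,0 -> not approaching (rel speed -3 <= 0)
Pair (1,2): pos 10,16 vel 0,1 -> not approaching (rel speed -1 <= 0)
Pair (2,3): pos 16,17 vel 1,-4 -> gap=1, closing at 5/unit, collide at t=1/5
Earliest collision: t=1/5 between 2 and 3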